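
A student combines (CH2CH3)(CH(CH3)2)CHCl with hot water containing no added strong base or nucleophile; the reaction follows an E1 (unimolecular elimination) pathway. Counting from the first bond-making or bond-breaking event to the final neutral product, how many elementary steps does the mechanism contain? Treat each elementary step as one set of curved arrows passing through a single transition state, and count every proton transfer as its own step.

3

Step 1: Ionisation: the C–Cl σ-bond cleaves heterolytically; both bonding electrons depart with Cl⁻, leaving a secondary carbocation at the α-carbon.
Step 2: A 1,2-hydride shift from the adjacent isopropyl carbon moves the positive charge from the secondary centre to an adjacent carbon, generating a more stable tertiary carbocation.
Step 3: A water molecule (solvent) deprotonates a β-carbon; as the C–H bond breaks, those electrons form the new alkene π bond.
Total: 3 elementary steps.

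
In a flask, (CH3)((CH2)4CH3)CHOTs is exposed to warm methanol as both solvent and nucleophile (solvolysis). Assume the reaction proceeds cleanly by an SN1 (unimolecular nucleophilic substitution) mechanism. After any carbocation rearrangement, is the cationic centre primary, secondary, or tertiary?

secondary

Step 1: Unassisted departure of TsO⁻ (taking the C–O bonding pair) generates a secondary carbocation.
No single 1,2-shift to an adjacent carbon would give a more-substituted cation, so no rearrangement occurs.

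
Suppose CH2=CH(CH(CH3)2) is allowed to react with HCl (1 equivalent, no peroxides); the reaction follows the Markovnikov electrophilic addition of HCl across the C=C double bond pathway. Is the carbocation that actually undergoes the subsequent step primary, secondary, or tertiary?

tertiary

Step 1: Electrophilic addition begins with the π(C=C) electrons forming a bond to the proton of HCl. Following Markovnikov's rule, the resulting cation is secondary. The H–Cl bond breaks heterolytically, releasing Cl⁻.
Step 2: Carbocation rearrangement: a 1,2-hydride shift from the adjacent isopropyl carbon converts the initially-formed secondary cation into the more stable tertiary cation.
The cation rearranges from secondary to tertiary via a 1,2-hydride shift from the adjacent isopropyl carbon; the tertiary cation is what reacts next.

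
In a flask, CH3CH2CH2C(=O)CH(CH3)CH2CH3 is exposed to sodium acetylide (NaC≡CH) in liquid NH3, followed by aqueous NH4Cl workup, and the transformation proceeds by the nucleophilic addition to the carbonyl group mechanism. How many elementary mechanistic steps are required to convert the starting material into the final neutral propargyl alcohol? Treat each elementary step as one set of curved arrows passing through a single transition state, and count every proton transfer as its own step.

2

Step 1: HC≡C⁻ attacks the sp² carbonyl carbon; the C=O π bond breaks and the electrons end up as a lone pair on the alkoxide oxygen of the tetrahedral intermediate.
Step 2: On aqueous NH4Cl workup the alkoxide oxygen is protonated, giving a propargyl alcohol.
Total: 2 elementary steps.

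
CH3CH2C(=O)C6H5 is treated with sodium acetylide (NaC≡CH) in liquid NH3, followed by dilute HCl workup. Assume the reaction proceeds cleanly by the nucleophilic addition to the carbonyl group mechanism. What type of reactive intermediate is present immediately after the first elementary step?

tetrahedral alkoxide intermediate

Step 1: Nucleophilic addition: HC≡C⁻ adds to the carbonyl carbon, pushing the π(C=O) electron pair onto oxygen and giving a tetrahedral alkoxide.
After step 1 the species present is a tetrahedral alkoxide intermediate.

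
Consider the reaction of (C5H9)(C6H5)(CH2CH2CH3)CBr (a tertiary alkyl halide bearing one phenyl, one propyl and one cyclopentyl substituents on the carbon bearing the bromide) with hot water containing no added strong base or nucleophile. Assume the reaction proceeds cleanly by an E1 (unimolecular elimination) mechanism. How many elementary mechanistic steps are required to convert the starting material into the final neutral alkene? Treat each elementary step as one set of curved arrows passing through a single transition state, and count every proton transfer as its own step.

2

Step 1: Ionisation: the C–Br σ-bond cleaves heterolytically; both bonding electrons depart with Br⁻, leaving a tertiary carbocation at the α-carbon.
(No 1,2-shift: no single shift to an adjacent carbon would give a more stable cation.)
Step 2: A weak base (a water molecule from the solvent) removes a proton from a carbon adjacent to the cationic centre; the electrons of that C–H bond become the new π(C=C) bond, giving the alkene.
Total: 2 elementary steps.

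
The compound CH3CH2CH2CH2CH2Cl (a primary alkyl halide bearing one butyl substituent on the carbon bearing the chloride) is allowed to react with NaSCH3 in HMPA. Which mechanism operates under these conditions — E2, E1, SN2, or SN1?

SN2

Conditions: a primary substrate with a strong nucleophile in the polar aprotic solvent HMPA.
These conditions are the textbook signature of the SN2 pathway.
An unhindered substrate with a strong nucleophile in a polar aprotic solvent favours one-step backside displacement.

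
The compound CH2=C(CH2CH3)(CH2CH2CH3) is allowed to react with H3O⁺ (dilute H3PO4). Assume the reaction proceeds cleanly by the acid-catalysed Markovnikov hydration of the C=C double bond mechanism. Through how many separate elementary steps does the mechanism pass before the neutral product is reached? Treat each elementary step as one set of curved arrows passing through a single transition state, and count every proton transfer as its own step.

Step 1: Protonation of the alkene by H3O⁺: the π bond acts as the nucleophile and picks up H⁺, giving the more stable (Markovnikov) tertiary carbocation. H2O is released.
(No 1,2-shift: no single shift to an adjacent carbon would give a more stable cation.)
Step 2: Nucleophilic capture of the cation by H2O produces the protonated alcohol (an oxonium ion).
Step 3: Proton transfer from the O–H of the oxonium ion to H2O completes the catalytic cycle and yields the alcohol.
Total: 3 elementary steps.

3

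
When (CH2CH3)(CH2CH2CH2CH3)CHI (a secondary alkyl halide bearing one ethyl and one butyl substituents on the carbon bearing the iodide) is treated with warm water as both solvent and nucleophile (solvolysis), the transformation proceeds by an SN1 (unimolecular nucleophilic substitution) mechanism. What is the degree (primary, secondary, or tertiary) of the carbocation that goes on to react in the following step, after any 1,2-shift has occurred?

Step 1: The C–I bond breaks with both electrons going to the iodide; I⁻ leaves and a secondary carbocation remains.
No single 1,2-shift to an adjacent carbon would give a more-substituted cation, so no rearrangement occurs.

secondary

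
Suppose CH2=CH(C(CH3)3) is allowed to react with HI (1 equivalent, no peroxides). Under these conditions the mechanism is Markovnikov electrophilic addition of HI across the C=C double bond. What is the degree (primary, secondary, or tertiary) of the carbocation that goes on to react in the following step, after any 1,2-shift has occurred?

tertiary

Step 1: Protonation of the alkene by HI: the π bond acts as the nucleophile and picks up H⁺, giving the more stable (Markovnikov) secondary carbocation. The H–I bond breaks heterolytically, releasing I⁻.
Step 2: Carbocation rearrangement: a 1,2-methyl shift from the adjacent tert-butyl carbon converts the initially-formed secondary cation into the more stable tertiary cation.
The cation rearranges from secondary to tertiary via a 1,2-methyl shift from the adjacent tert-butyl carbon; the tertiary cation is what reacts next.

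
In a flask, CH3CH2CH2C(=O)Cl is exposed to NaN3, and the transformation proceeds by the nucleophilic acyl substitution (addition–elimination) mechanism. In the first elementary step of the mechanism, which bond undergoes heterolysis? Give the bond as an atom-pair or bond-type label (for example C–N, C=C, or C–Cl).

π(C=O)

Step 1: N3⁻ adds to the carbonyl carbon; the C=O π electrons shift onto oxygen and a tetrahedral alkoxide intermediate forms.
The bond broken in this step is the π(C=O) bond.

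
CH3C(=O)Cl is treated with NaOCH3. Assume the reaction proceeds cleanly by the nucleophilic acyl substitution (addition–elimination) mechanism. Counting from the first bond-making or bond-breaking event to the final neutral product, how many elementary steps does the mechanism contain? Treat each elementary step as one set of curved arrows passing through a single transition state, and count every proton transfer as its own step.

2

Step 1: CH3O⁻ adds to the carbonyl carbon; the C=O π electrons shift onto oxygen and a tetrahedral alkoxide intermediate forms.
Step 2: Elimination step: re-formation of the carbonyl π bond drives out Cl⁻, giving the new acyl compound.
Total: 2 elementary steps.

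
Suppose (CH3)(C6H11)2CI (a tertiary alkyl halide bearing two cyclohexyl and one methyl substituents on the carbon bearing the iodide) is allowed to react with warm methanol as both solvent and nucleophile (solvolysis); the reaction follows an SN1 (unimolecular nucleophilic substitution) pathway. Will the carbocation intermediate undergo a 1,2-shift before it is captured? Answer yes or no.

no

The first-formed carbocation is tertiary.
No single 1,2-shift to an adjacent carbon would produce a more-substituted cation than the one already present, so no rearrangement occurs.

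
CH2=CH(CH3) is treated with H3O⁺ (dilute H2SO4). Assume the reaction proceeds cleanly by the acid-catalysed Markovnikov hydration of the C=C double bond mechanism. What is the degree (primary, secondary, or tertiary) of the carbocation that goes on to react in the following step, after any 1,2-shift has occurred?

secondary

Step 1: Protonation of the alkene by H3O⁺: the π bond acts as the nucleophile and picks up H⁺, giving the more stable (Markovnikov) secondary carbocation. H2O is released.
No single 1,2-shift to an adjacent carbon would give a more-substituted cation, so no rearrangement occurs.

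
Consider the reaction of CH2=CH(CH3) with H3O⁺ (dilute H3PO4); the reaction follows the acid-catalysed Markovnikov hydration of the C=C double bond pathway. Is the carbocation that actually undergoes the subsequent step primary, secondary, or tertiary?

Step 1: The π electrons of the C=C bond attack a proton of H3O⁺; Markovnikov addition places the new C–H on the less-substituted alkene carbon, so the positive charge ends up on the more-substituted carbon — a secondary carbocation. H2O is released.
No single 1,2-shift to an adjacent carbon would give a more-substituted cation, so no rearrangement occurs.

secondary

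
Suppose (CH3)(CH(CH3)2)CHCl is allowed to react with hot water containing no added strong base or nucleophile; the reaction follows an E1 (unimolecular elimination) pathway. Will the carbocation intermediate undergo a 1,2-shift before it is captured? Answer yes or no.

yes

The first-formed carbocation is secondary.
The adjacent isopropyl carbon already bears 2 other carbon substituents and has a hydrogen to migrate; after a 1,2-hydride shift from that carbon the positive charge sits on a tertiary centre.
Tertiary is more stable than secondary, so the shift occurs.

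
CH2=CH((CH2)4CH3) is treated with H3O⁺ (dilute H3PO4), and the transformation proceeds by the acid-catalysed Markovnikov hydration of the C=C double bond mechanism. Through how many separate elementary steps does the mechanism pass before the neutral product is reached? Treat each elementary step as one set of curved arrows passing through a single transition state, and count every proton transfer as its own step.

Step 1: The π electrons of the C=C bond attack a proton of H3O⁺; Markovnikov addition places the new C–H on the less-substituted alkene carbon, so the positive charge ends up on the more-substituted carbon — a secondary carbocation. H2O is released.
(No 1,2-shift: no single shift to an adjacent carbon would give a more stable cation.)
Step 2: Nucleophilic capture of the cation by H2O produces the protonated alcohol (an oxonium ion).
Step 3: Deprotonation of the oxonium ion by a water molecule delivers the neutral alcohol and regenerates the acid catalyst.
Total: 3 elementary steps.

3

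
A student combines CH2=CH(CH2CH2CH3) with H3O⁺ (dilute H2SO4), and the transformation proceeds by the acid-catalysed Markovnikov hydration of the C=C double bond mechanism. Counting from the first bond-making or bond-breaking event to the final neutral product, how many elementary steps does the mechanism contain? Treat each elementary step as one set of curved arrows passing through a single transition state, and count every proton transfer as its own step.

Step 1: Electrophilic addition begins with the π(C=C) electrons forming a bond to the proton of H3O⁺. Following Markovnikov's rule, the resulting cation is secondary. H2O is released.
(No 1,2-shift: no single shift to an adjacent carbon would give a more stable cation.)
Step 2: A lone pair on the oxygen of H2O attacks the carbocation, forming a C–O bond and an oxonium ion (a protonated alcohol).
Step 3: H2O removes a proton from the oxonium oxygen, regenerating H3O⁺ and giving the neutral alcohol.
Total: 3 elementary steps.

3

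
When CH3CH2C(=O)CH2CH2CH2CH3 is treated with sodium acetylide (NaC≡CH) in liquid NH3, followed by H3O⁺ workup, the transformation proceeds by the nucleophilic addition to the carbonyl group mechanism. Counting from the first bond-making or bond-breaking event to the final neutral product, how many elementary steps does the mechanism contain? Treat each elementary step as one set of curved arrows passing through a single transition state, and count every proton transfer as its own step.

Step 1: A lone pair / filled orbital on HC≡C⁻ attacks the electrophilic carbonyl carbon; the π(C=O) electrons shift onto oxygen, producing a tetrahedral alkoxide intermediate.
Step 2: The alkoxide picks up a proton during H3O⁺ workup to yield a propargyl alcohol.
Total: 2 elementary steps.

2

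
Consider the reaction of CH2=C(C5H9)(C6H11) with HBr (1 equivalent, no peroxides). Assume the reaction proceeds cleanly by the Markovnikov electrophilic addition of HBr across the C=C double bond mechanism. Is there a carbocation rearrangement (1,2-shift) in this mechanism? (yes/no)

no

The first-formed carbocation is tertiary.
No single 1,2-shift to an adjacent carbon would produce a more-substituted cation than the one already present, so no rearrangement occurs.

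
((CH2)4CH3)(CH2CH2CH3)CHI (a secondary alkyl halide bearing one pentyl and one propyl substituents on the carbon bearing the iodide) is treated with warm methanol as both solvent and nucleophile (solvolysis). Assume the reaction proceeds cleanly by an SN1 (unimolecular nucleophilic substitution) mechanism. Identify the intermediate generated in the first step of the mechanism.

Step 1: Unassisted departure of I⁻ (taking the C–I bonding pair) generates a secondary carbocation.
After step 1 the species present is a secondary carbocation.

secondary carbocation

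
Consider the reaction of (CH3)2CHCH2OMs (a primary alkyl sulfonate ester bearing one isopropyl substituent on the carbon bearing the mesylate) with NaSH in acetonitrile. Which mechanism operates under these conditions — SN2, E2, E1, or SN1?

Conditions: a primary substrate with a strong nucleophile in the polar aprotic solvent acetonitrile.
These conditions are the textbook signature of the SN2 pathway.
An unhindered substrate with a strong nucleophile in a polar aprotic solvent favours one-step backside displacement.

SN2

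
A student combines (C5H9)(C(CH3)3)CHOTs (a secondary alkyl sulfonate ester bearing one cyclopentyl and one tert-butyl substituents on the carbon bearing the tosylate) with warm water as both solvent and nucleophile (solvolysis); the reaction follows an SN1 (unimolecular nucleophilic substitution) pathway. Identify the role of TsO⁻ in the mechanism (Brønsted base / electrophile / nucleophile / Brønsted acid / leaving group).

leaving group

Step 1: Unassisted departure of TsO⁻ (taking the C–O bonding pair) generates a secondary carbocation.
TsO⁻ departs with both electrons of the breaking σ-bond — that is the definition of a leaving group.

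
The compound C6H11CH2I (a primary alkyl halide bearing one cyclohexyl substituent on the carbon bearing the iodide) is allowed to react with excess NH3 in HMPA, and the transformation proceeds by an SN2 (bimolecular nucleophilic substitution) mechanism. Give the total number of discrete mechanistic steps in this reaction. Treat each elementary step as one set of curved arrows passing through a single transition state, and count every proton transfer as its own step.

2

Step 1: A lone pair on the N of NH3 attacks the α-carbon from the back side while the C–I bond breaks; both bonding electrons leave with I⁻. The product of this concerted step is an alkylammonium ion.
Step 2: A second equivalent of NH3 removes a proton from the N, giving the neutral product.
Total: 2 elementary steps.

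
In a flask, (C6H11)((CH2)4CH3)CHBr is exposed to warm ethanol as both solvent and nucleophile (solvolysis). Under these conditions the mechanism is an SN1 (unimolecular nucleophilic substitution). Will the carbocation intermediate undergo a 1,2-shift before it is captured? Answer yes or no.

The first-formed carbocation is secondary.
The adjacent cyclohexyl carbon already bears 2 other carbon substituents and has a hydrogen to migrate; after a 1,2-hydride shift from that carbon the positive charge sits on a tertiary centre.
Tertiary is more stable than secondary, so the shift occurs.

yes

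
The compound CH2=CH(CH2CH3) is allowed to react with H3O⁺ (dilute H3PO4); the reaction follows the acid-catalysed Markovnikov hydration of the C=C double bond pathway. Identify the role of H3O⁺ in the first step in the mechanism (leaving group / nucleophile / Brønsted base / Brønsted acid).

Brønsted acid

Step 1: Electrophilic addition begins with the π(C=C) electrons forming a bond to the proton of H3O⁺. Following Markovnikov's rule, the resulting cation is secondary. H2O is released.
H3O⁺ in the first step donates a proton in a proton-transfer step — a Brønsted acid.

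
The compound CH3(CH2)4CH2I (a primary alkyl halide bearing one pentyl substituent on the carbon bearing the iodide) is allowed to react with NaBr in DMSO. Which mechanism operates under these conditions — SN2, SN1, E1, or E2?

Conditions: a primary substrate with a strong nucleophile in the polar aprotic solvent DMSO.
These conditions are the textbook signature of the SN2 pathway.
An unhindered substrate with a strong nucleophile in a polar aprotic solvent favours one-step backside displacement.

SN2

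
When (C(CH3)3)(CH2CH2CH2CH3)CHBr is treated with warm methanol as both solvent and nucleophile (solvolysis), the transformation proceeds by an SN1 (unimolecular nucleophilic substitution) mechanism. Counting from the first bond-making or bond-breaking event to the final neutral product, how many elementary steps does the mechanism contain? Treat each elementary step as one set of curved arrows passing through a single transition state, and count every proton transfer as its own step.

Step 1: Ionisation: the C–Br σ-bond cleaves heterolytically; both bonding electrons depart with Br⁻, leaving a secondary carbocation at the α-carbon.
Step 2: A 1,2-methyl shift from the adjacent tert-butyl carbon moves the positive charge from the secondary centre to an adjacent carbon, generating a more stable tertiary carbocation.
Step 3: CH3OH donates an oxygen lone pair into the empty p orbital of the cation, giving a protonated ether (an oxonium ion).
Step 4: A second solvent molecule removes the proton on oxygen, giving the neutral ether product.
Total: 4 elementary steps.

4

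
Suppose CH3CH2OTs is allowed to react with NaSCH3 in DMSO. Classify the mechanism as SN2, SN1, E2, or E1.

Conditions: a primary substrate with a strong nucleophile in the polar aprotic solvent DMSO.
These conditions are the textbook signature of the SN2 pathway.
An unhindered substrate with a strong nucleophile in a polar aprotic solvent favours one-step backside displacement.

SN2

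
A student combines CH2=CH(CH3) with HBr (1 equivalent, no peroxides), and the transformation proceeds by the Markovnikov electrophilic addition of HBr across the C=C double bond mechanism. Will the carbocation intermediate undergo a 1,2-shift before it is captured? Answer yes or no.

no

The first-formed carbocation is secondary.
No single 1,2-shift to an adjacent carbon would produce a more-substituted cation than the one already present, so no rearrangement occurs.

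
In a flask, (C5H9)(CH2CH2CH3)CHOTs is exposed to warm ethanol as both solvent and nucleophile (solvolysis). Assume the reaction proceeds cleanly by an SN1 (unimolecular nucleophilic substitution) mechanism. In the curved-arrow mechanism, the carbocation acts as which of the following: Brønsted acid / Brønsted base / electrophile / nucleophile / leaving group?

Step 3: A lone pair on the oxygen of CH3CH2OH attacks the carbocation, forming a new C–O σ-bond and an oxonium ion.
The carbocation accepts an electron pair into an empty or π* orbital — it is the electrophile.

electrophile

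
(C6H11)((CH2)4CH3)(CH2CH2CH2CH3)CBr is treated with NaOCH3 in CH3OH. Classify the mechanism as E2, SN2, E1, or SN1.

Conditions: a strong base with a tertiary substrate bearing a β-hydrogen.
These conditions are the textbook signature of the E2 pathway.
A strong (often hindered) base removes a β-H in concert with loss of the leaving group — bimolecular elimination.

E2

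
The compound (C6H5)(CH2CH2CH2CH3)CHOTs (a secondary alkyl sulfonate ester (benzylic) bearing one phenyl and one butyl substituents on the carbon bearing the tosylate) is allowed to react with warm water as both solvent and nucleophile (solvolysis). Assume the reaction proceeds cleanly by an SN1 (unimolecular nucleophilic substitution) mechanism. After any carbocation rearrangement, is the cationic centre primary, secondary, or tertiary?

Step 1: Ionisation: the C–O σ-bond cleaves heterolytically; both bonding electrons depart with TsO⁻, leaving a secondary carbocation at the α-carbon.
No single 1,2-shift to an adjacent carbon would give a more-substituted cation, so no rearrangement occurs.

secondary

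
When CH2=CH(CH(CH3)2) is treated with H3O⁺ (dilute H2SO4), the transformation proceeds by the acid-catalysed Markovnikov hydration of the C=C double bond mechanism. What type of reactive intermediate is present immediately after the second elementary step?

tertiary carbocation

Step 1: The π electrons of the C=C bond attack a proton of H3O⁺; Markovnikov addition places the new C–H on the less-substituted alkene carbon, so the positive charge ends up on the more-substituted carbon — a secondary carbocation. H2O is released.
Step 2: A 1,2-hydride shift from the adjacent isopropyl carbon moves the positive charge from the secondary centre to an adjacent carbon, generating a more stable tertiary carbocation.
After step 2 the species present is a tertiary carbocation.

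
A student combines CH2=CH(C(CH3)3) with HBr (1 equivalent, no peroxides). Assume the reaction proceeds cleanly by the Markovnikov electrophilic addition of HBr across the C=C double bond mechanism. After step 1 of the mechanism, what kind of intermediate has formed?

Step 1: Electrophilic addition begins with the π(C=C) electrons forming a bond to the proton of HBr. Following Markovnikov's rule, the resulting cation is secondary. The H–Br bond breaks heterolytically, releasing Br⁻.
After step 1 the species present is a secondary carbocation.

secondary carbocation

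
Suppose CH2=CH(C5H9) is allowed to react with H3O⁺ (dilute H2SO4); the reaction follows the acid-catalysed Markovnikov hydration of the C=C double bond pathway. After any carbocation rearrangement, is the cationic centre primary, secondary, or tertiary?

tertiary

Step 1: Protonation of the alkene by H3O⁺: the π bond acts as the nucleophile and picks up H⁺, giving the more stable (Markovnikov) secondary carbocation. H2O is released.
Step 2: A 1,2-hydride shift from the adjacent cyclopentyl carbon moves the positive charge from the secondary centre to an adjacent carbon, generating a more stable tertiary carbocation.
The cation rearranges from secondary to tertiary via a 1,2-hydride shift from the adjacent cyclopentyl carbon; the tertiary cation is what reacts next.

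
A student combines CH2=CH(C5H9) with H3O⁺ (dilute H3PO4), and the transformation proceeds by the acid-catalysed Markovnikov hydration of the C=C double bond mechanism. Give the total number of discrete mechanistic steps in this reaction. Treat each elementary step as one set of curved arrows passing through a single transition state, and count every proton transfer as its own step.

4

Step 1: Electrophilic addition begins with the π(C=C) electrons forming a bond to the proton of H3O⁺. Following Markovnikov's rule, the resulting cation is secondary. H2O is released.
Step 2: Carbocation rearrangement: a 1,2-hydride shift from the adjacent cyclopentyl carbon converts the initially-formed secondary cation into the more stable tertiary cation.
Step 3: Nucleophilic capture of the cation by H2O produces the protonated alcohol (an oxonium ion).
Step 4: Deprotonation of the oxonium ion by a water molecule delivers the neutral alcohol and regenerates the acid catalyst.
Total: 4 elementary steps.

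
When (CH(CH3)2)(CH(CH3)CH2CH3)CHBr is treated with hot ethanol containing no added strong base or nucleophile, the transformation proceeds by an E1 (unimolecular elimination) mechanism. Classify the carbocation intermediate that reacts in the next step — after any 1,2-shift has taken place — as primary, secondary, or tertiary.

tertiary

Step 1: The C–Br bond breaks with both electrons going to the bromide; Br⁻ leaves and a secondary carbocation remains.
Step 2: A hydride (H with its bonding pair) migrates from the adjacent isopropyl carbon to the cationic centre — a 1,2-hydride shift — upgrading the secondary cation to a tertiary one.
The cation rearranges from secondary to tertiary via a 1,2-hydride shift from the adjacent isopropyl carbon; the tertiary cation is what reacts next.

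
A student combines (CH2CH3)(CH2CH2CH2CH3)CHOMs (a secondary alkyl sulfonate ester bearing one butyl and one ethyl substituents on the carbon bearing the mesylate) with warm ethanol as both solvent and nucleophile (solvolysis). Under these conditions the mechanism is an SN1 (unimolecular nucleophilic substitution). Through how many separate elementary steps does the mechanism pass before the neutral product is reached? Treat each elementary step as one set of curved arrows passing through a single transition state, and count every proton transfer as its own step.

3

Step 1: The C–O bond breaks with both electrons going to the mesylate; MsO⁻ leaves and a secondary carbocation remains.
(No 1,2-shift: no single shift to an adjacent carbon would give a more stable cation.)
Step 2: CH3CH2OH donates an oxygen lone pair into the empty p orbital of the cation, giving a protonated ether (an oxonium ion).
Step 3: Proton transfer from the O–H of the oxonium ion to a solvent molecule delivers the neutral ether.
Total: 3 elementary steps.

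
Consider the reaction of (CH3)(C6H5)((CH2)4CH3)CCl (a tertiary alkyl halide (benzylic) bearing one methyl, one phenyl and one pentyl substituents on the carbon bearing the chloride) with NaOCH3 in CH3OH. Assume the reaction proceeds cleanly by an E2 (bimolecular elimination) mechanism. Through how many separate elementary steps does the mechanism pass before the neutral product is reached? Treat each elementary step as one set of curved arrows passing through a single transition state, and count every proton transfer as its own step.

Step 1: In one step, CH3O⁻ pulls off a β-proton, the C–Cl bond cleaves, and a C=C double bond forms between the α- and β-carbons (E2, anti elimination).
Total: 1 elementary step.

1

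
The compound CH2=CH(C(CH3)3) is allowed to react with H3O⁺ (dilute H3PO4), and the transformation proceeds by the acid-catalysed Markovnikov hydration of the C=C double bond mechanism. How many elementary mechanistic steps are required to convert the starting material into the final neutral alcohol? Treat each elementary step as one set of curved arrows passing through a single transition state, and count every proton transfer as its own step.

Step 1: Protonation of the alkene by H3O⁺: the π bond acts as the nucleophile and picks up H⁺, giving the more stable (Markovnikov) secondary carbocation. H2O is released.
Step 2: Carbocation rearrangement: a 1,2-methyl shift from the adjacent tert-butyl carbon converts the initially-formed secondary cation into the more stable tertiary cation.
Step 3: A lone pair on the oxygen of H2O attacks the carbocation, forming a C–O bond and an oxonium ion (a protonated alcohol).
Step 4: Proton transfer from the O–H of the oxonium ion to H2O completes the catalytic cycle and yields the alcohol.
Total: 4 elementary steps.

4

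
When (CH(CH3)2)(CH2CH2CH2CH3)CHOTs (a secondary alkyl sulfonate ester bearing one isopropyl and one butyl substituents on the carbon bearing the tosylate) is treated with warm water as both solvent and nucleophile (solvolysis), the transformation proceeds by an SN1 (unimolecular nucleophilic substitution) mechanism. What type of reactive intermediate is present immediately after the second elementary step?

tertiary carbocation

Step 1: Ionisation: the C–O σ-bond cleaves heterolytically; both bonding electrons depart with TsO⁻, leaving a secondary carbocation at the α-carbon.
Step 2: A 1,2-hydride shift from the adjacent isopropyl carbon moves the positive charge from the secondary centre to an adjacent carbon, generating a more stable tertiary carbocation.
After step 2 the species present is a tertiary carbocation.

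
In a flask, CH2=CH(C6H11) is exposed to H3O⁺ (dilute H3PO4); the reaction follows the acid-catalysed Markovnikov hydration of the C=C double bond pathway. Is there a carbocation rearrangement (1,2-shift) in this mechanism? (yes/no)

yes

The first-formed carbocation is secondary.
The adjacent cyclohexyl carbon already bears 2 other carbon substituents and has a hydrogen to migrate; after a 1,2-hydride shift from that carbon the positive charge sits on a tertiary centre.
Tertiary is more stable than secondary, so the shift occurs.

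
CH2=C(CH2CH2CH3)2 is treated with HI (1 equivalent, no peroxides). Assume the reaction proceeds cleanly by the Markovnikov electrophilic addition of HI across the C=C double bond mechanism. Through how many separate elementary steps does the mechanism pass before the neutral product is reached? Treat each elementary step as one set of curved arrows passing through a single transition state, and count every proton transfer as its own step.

Step 1: Electrophilic addition begins with the π(C=C) electrons forming a bond to the proton of HI. Following Markovnikov's rule, the resulting cation is tertiary. The H–I bond breaks heterolytically, releasing I⁻.
(No 1,2-shift: no single shift to an adjacent carbon would give a more stable cation.)
Step 2: Nucleophilic attack by I⁻ on the carbocation completes the addition, giving R–I.
Total: 2 elementary steps.

2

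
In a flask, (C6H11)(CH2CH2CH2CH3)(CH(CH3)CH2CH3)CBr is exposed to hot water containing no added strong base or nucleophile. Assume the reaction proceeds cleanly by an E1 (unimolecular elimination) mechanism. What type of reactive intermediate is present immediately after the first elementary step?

Step 1: The C–Br bond breaks with both electrons going to the bromide; Br⁻ leaves and a tertiary carbocation remains.
After step 1 the species present is a tertiary carbocation.

tertiary carbocation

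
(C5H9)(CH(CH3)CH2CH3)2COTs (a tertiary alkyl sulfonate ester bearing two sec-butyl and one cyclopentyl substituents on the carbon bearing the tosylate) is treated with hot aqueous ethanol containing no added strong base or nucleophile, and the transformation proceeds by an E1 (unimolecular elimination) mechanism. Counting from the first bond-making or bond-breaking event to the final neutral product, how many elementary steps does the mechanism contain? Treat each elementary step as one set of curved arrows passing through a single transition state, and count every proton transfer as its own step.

2

Step 1: The C–O bond breaks with both electrons going to the tosylate; TsO⁻ leaves and a tertiary carbocation remains.
(No 1,2-shift: no single shift to an adjacent carbon would give a more stable cation.)
Step 2: A water (or ethanol) molecule (solvent) deprotonates a β-carbon; as the C–H bond breaks, those electrons form the new alkene π bond.
Total: 2 elementary steps.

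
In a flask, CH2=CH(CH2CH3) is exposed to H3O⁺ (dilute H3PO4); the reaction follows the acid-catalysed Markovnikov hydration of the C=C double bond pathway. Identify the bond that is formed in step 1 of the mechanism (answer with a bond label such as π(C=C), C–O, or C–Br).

C–H

Step 1: Electrophilic addition begins with the π(C=C) electrons forming a bond to the proton of H3O⁺. Following Markovnikov's rule, the resulting cation is secondary. H2O is released.
The bond formed in this step is the C–H bond.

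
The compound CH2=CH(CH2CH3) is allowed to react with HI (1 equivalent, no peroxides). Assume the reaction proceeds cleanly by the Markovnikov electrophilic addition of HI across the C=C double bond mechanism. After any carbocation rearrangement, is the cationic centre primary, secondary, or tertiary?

Step 1: The π electrons of the C=C bond attack a proton of HI; Markovnikov addition places the new C–H on the less-substituted alkene carbon, so the positive charge ends up on the more-substituted carbon — a secondary carbocation. The H–I bond breaks heterolytically, releasing I⁻.
No single 1,2-shift to an adjacent carbon would give a more-substituted cation, so no rearrangement occurs.

secondary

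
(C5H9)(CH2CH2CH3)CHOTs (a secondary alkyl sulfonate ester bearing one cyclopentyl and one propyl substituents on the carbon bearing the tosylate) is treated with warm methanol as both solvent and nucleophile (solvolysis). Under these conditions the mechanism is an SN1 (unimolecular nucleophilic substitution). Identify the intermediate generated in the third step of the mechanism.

oxonium ion

Step 1: The C–O bond breaks with both electrons going to the tosylate; TsO⁻ leaves and a secondary carbocation remains.
Step 2: Carbocation rearrangement: a 1,2-hydride shift from the adjacent cyclopentyl carbon converts the initially-formed secondary cation into the more stable tertiary cation.
Step 3: CH3OH donates an oxygen lone pair into the empty p orbital of the cation, giving a protonated ether (an oxonium ion).
After step 3 the species present is an oxonium ion.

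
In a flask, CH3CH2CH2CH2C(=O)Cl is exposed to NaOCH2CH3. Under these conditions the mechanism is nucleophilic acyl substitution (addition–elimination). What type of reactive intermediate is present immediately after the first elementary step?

tetrahedral intermediate

Step 1: CH3CH2O⁻ adds to the carbonyl carbon; the C=O π electrons shift onto oxygen and a tetrahedral alkoxide intermediate forms.
After step 1 the species present is a tetrahedral intermediate.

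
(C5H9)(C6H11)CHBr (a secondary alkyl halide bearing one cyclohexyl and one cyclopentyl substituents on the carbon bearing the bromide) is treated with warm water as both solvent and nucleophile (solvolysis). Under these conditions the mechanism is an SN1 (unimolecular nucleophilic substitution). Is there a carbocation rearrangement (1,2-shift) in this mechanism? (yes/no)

yes

The first-formed carbocation is secondary.
The adjacent cyclohexyl carbon already bears 2 other carbon substituents and has a hydrogen to migrate; after a 1,2-hydride shift from that carbon the positive charge sits on a tertiary centre.
Tertiary is more stable than secondary, so the shift occurs.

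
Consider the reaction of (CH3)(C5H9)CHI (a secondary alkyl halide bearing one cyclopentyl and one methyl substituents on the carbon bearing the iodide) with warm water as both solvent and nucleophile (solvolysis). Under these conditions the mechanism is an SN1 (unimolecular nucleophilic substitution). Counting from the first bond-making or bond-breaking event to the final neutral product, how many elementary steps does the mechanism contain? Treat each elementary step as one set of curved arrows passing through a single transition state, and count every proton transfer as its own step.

Step 1: The C–I bond breaks with both electrons going to the iodide; I⁻ leaves and a secondary carbocation remains.
Step 2: A hydride (H with its bonding pair) migrates from the adjacent cyclopentyl carbon to the cationic centre — a 1,2-hydride shift — upgrading the secondary cation to a tertiary one.
Step 3: A lone pair on the oxygen of H2O attacks the carbocation, forming a new C–O σ-bond and an oxonium ion.
Step 4: Deprotonation of the oxonium oxygen by solvent water yields the neutral alcohol.
Total: 4 elementary steps.

4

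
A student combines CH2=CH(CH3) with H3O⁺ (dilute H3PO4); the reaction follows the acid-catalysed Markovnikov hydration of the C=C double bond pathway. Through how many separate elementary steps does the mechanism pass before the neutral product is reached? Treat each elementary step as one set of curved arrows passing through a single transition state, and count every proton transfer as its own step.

Step 1: Protonation of the alkene by H3O⁺: the π bond acts as the nucleophile and picks up H⁺, giving the more stable (Markovnikov) secondary carbocation. H2O is released.
(No 1,2-shift: no single shift to an adjacent carbon would give a more stable cation.)
Step 2: Nucleophilic capture of the cation by H2O produces the protonated alcohol (an oxonium ion).
Step 3: Deprotonation of the oxonium ion by a water molecule delivers the neutral alcohol and regenerates the acid catalyst.
Total: 3 elementary steps.

3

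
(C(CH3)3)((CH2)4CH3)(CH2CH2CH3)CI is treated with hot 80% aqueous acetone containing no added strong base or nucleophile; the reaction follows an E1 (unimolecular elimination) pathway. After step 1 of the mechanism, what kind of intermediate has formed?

Step 1: The C–I bond breaks with both electrons going to the iodide; I⁻ leaves and a tertiary carbocation remains.
After step 1 the species present is a tertiary carbocation.

tertiary carbocation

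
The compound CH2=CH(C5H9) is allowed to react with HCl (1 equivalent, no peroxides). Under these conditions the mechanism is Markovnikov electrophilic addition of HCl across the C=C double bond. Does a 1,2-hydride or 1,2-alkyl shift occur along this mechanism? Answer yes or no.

The first-formed carbocation is secondary.
The adjacent cyclopentyl carbon already bears 2 other carbon substituents and has a hydrogen to migrate; after a 1,2-hydride shift from that carbon the positive charge sits on a tertiary centre.
Tertiary is more stable than secondary, so the shift occurs.

yes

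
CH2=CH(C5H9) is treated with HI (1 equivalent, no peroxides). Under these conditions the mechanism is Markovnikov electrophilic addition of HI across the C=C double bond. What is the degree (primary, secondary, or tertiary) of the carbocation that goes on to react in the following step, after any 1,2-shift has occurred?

tertiary

Step 1: The π electrons of the C=C bond attack a proton of HI; Markovnikov addition places the new C–H on the less-substituted alkene carbon, so the positive charge ends up on the more-substituted carbon — a secondary carbocation. The H–I bond breaks heterolytically, releasing I⁻.
Step 2: Carbocation rearrangement: a 1,2-hydride shift from the adjacent cyclopentyl carbon converts the initially-formed secondary cation into the more stable tertiary cation.
The cation rearranges from secondary to tertiary via a 1,2-hydride shift from the adjacent cyclopentyl carbon; the tertiary cation is what reacts next.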